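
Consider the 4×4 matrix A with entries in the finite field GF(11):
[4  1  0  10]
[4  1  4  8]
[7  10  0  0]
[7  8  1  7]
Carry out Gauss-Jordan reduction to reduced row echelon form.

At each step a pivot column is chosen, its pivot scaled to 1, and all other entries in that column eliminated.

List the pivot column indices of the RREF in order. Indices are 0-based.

pivot columns: 0, 1, 2, 3

step 1: normalize row 0 (÷4) = (1, 3, 0, 8)
  row 1: subtract 4×row0 = (0, 0, 4, 9)
  row 2: subtract 7×row0 = (0, 0, 0, 10)
  row 3: subtract 7×row0 = (0, 9, 1, 6)
step 2: exchange rows 1,3
step 2: normalize row 1 (÷9) = (0, 1, 5, 8)
  row 0: subtract 3×row1 = (1, 0, 7, 6)
step 3: exchange rows 2,3
step 3: normalize row 2 (÷4) = (0, 0, 1, 5)
  row 0: subtract 7×row2 = (1, 0, 0, 4)
  row 1: subtract 5×row2 = (0, 1, 0, 5)
step 4: normalize row 3 (÷10) = (0, 0, 0, 1)
  row 0: subtract 4×row3 = (1, 0, 0, 0)
  row 1: subtract 5×row3 = (0, 1, 0, 0)
  row 2: subtract 5×row3 = (0, 0, 1, 0)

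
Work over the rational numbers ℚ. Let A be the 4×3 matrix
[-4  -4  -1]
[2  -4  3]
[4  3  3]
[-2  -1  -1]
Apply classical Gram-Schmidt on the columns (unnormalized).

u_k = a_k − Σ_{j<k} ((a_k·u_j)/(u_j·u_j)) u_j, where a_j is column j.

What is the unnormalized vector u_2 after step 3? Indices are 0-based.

u_2 = (217/299, -33/299, 269/299, 71/299)

Step 1: u_0 = a_0 = (-4, 2, 4, -2).
Step 2: u_1 = a_1 − (11/20)·u_0 = (-9/5, -51/10, 4/5, 1/10).
Step 3: u_2 = a_2 − (3/5)·u_0 − (-112/299)·u_1 = (217/299, -33/299, 269/299, 71/299).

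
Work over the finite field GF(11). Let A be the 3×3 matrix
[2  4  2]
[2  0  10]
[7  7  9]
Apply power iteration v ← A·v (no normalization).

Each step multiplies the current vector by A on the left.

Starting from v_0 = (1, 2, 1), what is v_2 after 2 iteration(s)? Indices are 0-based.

v_2 = (0, 5, 9)

v_0 = (1, 2, 1).
v_1 = A·v_0 = (1, 1, 8).
v_2 = A·v_1 = (0, 5, 9).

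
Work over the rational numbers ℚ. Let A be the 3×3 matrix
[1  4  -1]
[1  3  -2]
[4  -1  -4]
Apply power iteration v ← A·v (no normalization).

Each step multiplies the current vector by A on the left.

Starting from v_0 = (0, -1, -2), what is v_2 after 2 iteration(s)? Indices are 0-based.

v_2 = (-7, -17, -45)

v_0 = (0, -1, -2).
v_1 = A·v_0 = (-2, 1, 9).
v_2 = A·v_1 = (-7, -17, -45).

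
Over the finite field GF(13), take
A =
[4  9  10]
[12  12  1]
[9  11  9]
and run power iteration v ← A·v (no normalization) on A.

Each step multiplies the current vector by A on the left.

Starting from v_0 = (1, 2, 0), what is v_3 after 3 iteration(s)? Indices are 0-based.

v_0 = (1, 2, 0).
v_1 = A·v_0 = (9, 10, 5).
v_2 = A·v_1 = (7, 12, 2).
v_3 = A·v_2 = (0, 9, 5).

v_3 = (0, 9, 5)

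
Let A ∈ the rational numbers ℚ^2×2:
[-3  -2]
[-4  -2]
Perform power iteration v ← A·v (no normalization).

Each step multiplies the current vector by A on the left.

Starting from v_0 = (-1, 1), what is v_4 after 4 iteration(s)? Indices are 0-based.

v_0 = (-1, 1).
v_1 = A·v_0 = (1, 2).
v_2 = A·v_1 = (-7, -8).
v_3 = A·v_2 = (37, 44).
v_4 = A·v_3 = (-199, -236).

v_4 = (-199, -236)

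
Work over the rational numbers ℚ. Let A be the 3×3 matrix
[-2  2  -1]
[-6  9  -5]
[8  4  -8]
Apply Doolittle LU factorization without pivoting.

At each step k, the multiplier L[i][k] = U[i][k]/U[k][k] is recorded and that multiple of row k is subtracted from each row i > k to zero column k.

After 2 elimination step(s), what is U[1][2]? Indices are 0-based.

[col 0] pivot -2
  R1 -= 3*R0 → (0, 3, -2)  (L[1][0] := 3)
  R2 -= -4*R0 → (0, 12, -12)  (L[2][0] := -4)
[col 1] pivot 3
  R2 -= 4*R1 → (0, 0, -4)  (L[2][1] := 4)

U[1][2] = -2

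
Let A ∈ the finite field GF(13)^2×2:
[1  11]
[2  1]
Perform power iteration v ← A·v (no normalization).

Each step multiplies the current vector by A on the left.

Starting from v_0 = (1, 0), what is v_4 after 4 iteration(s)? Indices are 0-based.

v_4 = (6, 2)

v_0 = (1, 0).
v_1 = A·v_0 = (1, 2).
v_2 = A·v_1 = (10, 4).
v_3 = A·v_2 = (2, 11).
v_4 = A·v_3 = (6, 2).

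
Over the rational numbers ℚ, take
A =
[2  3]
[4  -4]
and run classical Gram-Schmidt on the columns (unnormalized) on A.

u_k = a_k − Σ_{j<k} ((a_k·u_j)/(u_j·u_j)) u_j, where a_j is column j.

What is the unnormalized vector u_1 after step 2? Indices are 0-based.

Step 1: u_0 = a_0 = (2, 4).
Step 2: u_1 = a_1 − (-1/2)·u_0 = (4, -2).

u_1 = (4, -2)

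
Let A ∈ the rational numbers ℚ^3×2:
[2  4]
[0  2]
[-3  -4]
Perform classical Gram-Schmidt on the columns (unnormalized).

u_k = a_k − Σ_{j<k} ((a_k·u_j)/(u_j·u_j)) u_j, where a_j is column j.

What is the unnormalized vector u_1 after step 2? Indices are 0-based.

u_1 = (12/13, 2, 8/13)

Step 1: u_0 = a_0 = (2, 0, -3).
Step 2: u_1 = a_1 − (20/13)·u_0 = (12/13, 2, 8/13).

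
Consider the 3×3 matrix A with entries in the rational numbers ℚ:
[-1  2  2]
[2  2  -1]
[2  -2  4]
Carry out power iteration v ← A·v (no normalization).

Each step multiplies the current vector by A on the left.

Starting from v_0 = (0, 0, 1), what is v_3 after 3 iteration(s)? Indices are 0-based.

v_0 = (0, 0, 1).
v_1 = A·v_0 = (2, -1, 4).
v_2 = A·v_1 = (4, -2, 22).
v_3 = A·v_2 = (36, -18, 100).

v_3 = (36, -18, 100)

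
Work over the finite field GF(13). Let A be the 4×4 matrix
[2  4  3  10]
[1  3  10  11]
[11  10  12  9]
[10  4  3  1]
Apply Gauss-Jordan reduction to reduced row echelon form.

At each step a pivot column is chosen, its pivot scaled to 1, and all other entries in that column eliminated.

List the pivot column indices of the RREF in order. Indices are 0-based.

[1] R0 /= 2  ⇒  (1, 2, 8, 5)
     R1 -= 1·R0  ⇒  (0, 1, 2, 6)
     R2 -= 11·R0  ⇒  (0, 1, 2, 6)
     R3 -= 10·R0  ⇒  (0, 10, 1, 3)
[2] R1 /= 1  ⇒  (0, 1, 2, 6)
     R0 -= 2·R1  ⇒  (1, 0, 4, 6)
     R2 -= 1·R1  ⇒  (0, 0, 0, 0)
     R3 -= 10·R1  ⇒  (0, 0, 7, 8)
[3] R2 <-> R3
[3] R2 /= 7  ⇒  (0, 0, 1, 3)
     R0 -= 4·R2  ⇒  (1, 0, 0, 7)
     R1 -= 2·R2  ⇒  (0, 1, 0, 0)
column 3 empty below row 3

pivot columns: 0, 1, 2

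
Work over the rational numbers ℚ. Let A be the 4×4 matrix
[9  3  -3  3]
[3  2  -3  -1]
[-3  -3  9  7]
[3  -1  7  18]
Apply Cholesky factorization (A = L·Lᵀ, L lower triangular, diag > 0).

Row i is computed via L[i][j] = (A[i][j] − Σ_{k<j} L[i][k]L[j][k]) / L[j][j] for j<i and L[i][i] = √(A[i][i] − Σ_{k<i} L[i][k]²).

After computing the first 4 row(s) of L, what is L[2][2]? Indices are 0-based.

Step 1: L[0][0] = √(9) = 3.
  L[1][0] = (3) / L[0][0] = 1.
Step 2: L[1][1] = √(1) = 1.
  L[2][0] = (-3) / L[0][0] = -1.
  L[2][1] = (-2) / L[1][1] = -2.
Step 3: L[2][2] = √(4) = 2.
  L[3][0] = (3) / L[0][0] = 1.
  L[3][1] = (-2) / L[1][1] = -2.
  L[3][2] = (4) / L[2][2] = 2.
Step 4: L[3][3] = √(9) = 3.

L[2][2] = 2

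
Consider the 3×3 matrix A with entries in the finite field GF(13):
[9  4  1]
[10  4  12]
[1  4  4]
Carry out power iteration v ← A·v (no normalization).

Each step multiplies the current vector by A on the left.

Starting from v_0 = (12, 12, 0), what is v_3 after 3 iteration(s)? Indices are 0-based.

v_0 = (12, 12, 0).
v_1 = A·v_0 = (0, 12, 8).
v_2 = A·v_1 = (4, 1, 2).
v_3 = A·v_2 = (3, 3, 3).

v_3 = (3, 3, 3)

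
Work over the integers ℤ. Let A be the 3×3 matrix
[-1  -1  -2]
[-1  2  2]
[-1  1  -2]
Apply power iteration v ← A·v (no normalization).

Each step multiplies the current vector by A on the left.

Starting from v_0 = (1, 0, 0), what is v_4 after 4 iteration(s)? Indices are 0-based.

v_0 = (1, 0, 0).
v_1 = A·v_0 = (-1, -1, -1).
v_2 = A·v_1 = (4, -3, 2).
v_3 = A·v_2 = (-5, -6, -11).
v_4 = A·v_3 = (33, -29, 21).

v_4 = (33, -29, 21)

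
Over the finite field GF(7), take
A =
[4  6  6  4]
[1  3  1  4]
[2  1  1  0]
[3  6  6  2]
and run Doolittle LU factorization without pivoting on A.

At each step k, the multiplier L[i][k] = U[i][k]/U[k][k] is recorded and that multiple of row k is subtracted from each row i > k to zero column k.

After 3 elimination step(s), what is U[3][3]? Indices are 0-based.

k=0: U[0][0]=4
  eliminate (1,0): mult=2, new row 1: (0, 5, 3, 3); set L[1][0]=2
  eliminate (2,0): mult=4, new row 2: (0, 5, 5, 5); set L[2][0]=4
  eliminate (3,0): mult=6, new row 3: (0, 5, 5, 6); set L[3][0]=6
k=1: U[1][1]=5
  eliminate (2,1): mult=1, new row 2: (0, 0, 2, 2); set L[2][1]=1
  eliminate (3,1): mult=1, new row 3: (0, 0, 2, 3); set L[3][1]=1
k=2: U[2][2]=2
  eliminate (3,2): mult=1, new row 3: (0, 0, 0, 1); set L[3][2]=1

U[3][3] = 1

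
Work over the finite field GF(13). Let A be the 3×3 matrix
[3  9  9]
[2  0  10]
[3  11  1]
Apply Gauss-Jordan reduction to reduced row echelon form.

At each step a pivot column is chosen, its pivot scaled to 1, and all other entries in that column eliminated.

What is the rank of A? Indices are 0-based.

[1] R0 /= 3  ⇒  (1, 3, 3)
     R1 -= 2·R0  ⇒  (0, 7, 4)
     R2 -= 3·R0  ⇒  (0, 2, 5)
[2] R1 /= 7  ⇒  (0, 1, 8)
     R0 -= 3·R1  ⇒  (1, 0, 5)
     R2 -= 2·R1  ⇒  (0, 0, 2)
[3] R2 /= 2  ⇒  (0, 0, 1)
     R0 -= 5·R2  ⇒  (1, 0, 0)
     R1 -= 8·R2  ⇒  (0, 1, 0)

rank = 3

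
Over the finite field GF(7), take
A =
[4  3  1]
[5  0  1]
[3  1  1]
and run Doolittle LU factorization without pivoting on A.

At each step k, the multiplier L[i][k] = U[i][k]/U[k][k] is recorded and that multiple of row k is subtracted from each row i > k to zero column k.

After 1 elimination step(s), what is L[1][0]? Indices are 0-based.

Step 1: pivot at (0,0) is 4.
  row1 ← row1 − (3)·row0  ⇒  L[1][0]=3, U row1=(0, 5, 5)
  row2 ← row2 − (6)·row0  ⇒  L[2][0]=6, U row2=(0, 4, 2)

L[1][0] = 3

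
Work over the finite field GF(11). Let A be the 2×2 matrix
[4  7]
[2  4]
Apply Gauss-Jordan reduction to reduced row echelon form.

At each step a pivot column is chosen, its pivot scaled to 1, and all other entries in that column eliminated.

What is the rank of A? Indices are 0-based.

pivot(0,0)=4: scale R0 → (1, 10)
  clear (1,0): R1 −= (2)R0 → (0, 6)
pivot(1,1)=6: scale R1 → (0, 1)
  clear (0,1): R0 −= (10)R1 → (1, 0)

rank = 2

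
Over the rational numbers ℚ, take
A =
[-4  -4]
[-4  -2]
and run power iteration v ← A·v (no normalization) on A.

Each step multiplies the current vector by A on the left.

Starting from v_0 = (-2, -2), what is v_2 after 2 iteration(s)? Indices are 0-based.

v_0 = (-2, -2).
v_1 = A·v_0 = (16, 12).
v_2 = A·v_1 = (-112, -88).

v_2 = (-112, -88)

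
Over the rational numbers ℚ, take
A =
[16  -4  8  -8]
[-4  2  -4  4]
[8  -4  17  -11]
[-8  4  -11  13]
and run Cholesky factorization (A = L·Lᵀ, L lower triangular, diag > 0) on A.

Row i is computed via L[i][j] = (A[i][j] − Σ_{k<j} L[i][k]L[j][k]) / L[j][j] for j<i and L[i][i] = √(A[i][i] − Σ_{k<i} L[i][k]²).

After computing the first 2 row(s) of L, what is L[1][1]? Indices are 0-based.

Step 1: L[0][0] = √(16) = 4.
  L[1][0] = (-4) / L[0][0] = -1.
Step 2: L[1][1] = √(1) = 1.

L[1][1] = 1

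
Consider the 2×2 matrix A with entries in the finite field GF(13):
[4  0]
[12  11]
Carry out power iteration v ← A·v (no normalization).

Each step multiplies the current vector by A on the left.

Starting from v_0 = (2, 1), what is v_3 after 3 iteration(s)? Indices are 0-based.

v_0 = (2, 1).
v_1 = A·v_0 = (8, 9).
v_2 = A·v_1 = (6, 0).
v_3 = A·v_2 = (11, 7).

v_3 = (11, 7)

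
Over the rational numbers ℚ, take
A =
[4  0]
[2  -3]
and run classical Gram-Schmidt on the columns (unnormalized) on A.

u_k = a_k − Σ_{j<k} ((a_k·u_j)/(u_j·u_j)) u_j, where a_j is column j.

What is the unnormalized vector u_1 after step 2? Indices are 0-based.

Step 1: u_0 = a_0 = (4, 2).
Step 2: u_1 = a_1 − (-3/10)·u_0 = (6/5, -12/5).

u_1 = (6/5, -12/5)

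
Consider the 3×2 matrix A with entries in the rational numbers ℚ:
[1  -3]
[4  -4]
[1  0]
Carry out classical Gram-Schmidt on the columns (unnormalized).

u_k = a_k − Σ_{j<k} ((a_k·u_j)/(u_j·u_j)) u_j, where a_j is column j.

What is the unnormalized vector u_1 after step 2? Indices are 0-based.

u_1 = (-35/18, 2/9, 19/18)

Step 1: u_0 = a_0 = (1, 4, 1).
Step 2: u_1 = a_1 − (-19/18)·u_0 = (-35/18, 2/9, 19/18).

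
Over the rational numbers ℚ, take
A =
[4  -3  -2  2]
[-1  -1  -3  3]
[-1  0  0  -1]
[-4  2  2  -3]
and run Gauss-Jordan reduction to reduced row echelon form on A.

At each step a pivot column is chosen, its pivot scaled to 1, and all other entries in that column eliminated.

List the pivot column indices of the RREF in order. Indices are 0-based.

pivot columns: 0, 1, 2, 3

pivot(0,0)=4: scale R0 → (1, -3/4, -1/2, 1/2)
  clear (1,0): R1 −= (-1)R0 → (0, -7/4, -7/2, 7/2)
  clear (2,0): R2 −= (-1)R0 → (0, -3/4, -1/2, -1/2)
  clear (3,0): R3 −= (-4)R0 → (0, -1, 0, -1)
pivot(1,1)=-7/4: scale R1 → (0, 1, 2, -2)
  clear (0,1): R0 −= (-3/4)R1 → (1, 0, 1, -1)
  clear (2,1): R2 −= (-3/4)R1 → (0, 0, 1, -2)
  clear (3,1): R3 −= (-1)R1 → (0, 0, 2, -3)
pivot(2,2)=1: scale R2 → (0, 0, 1, -2)
  clear (0,2): R0 −= (1)R2 → (1, 0, 0, 1)
  clear (1,2): R1 −= (2)R2 → (0, 1, 0, 2)
  clear (3,2): R3 −= (2)R2 → (0, 0, 0, 1)
pivot(3,3)=1: scale R3 → (0, 0, 0, 1)
  clear (0,3): R0 −= (1)R3 → (1, 0, 0, 0)
  clear (1,3): R1 −= (2)R3 → (0, 1, 0, 0)
  clear (2,3): R2 −= (-2)R3 → (0, 0, 1, 0)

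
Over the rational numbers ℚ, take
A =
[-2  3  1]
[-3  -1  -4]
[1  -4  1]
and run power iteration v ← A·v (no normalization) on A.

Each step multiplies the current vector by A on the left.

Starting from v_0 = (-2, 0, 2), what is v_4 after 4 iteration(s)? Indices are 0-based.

v_0 = (-2, 0, 2).
v_1 = A·v_0 = (6, -2, 0).
v_2 = A·v_1 = (-18, -16, 14).
v_3 = A·v_2 = (2, 14, 60).
v_4 = A·v_3 = (98, -260, 6).

v_4 = (98, -260, 6)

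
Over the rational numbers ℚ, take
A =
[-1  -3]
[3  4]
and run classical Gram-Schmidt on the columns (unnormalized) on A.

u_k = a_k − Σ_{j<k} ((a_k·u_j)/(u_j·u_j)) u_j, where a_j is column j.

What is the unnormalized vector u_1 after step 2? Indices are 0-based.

u_1 = (-3/2, -1/2)

Step 1: u_0 = a_0 = (-1, 3).
Step 2: u_1 = a_1 − (3/2)·u_0 = (-3/2, -1/2).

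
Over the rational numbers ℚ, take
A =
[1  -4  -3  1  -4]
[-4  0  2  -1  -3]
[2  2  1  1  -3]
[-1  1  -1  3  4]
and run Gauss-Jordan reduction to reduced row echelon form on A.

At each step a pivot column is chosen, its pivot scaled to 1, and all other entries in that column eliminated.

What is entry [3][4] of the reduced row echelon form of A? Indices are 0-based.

step 1: normalize row 0 (÷1) = (1, -4, -3, 1, -4)
  row 1: subtract -4×row0 = (0, -16, -10, 3, -19)
  row 2: subtract 2×row0 = (0, 10, 7, -1, 5)
  row 3: subtract -1×row0 = (0, -3, -4, 4, 0)
step 2: normalize row 1 (÷-16) = (0, 1, 5/8, -3/16, 19/16)
  row 0: subtract -4×row1 = (1, 0, -1/2, 1/4, 3/4)
  row 2: subtract 10×row1 = (0, 0, 3/4, 7/8, -55/8)
  row 3: subtract -3×row1 = (0, 0, -17/8, 55/16, 57/16)
step 3: normalize row 2 (÷3/4) = (0, 0, 1, 7/6, -55/6)
  row 0: subtract -1/2×row2 = (1, 0, 0, 5/6, -23/6)
  row 1: subtract 5/8×row2 = (0, 1, 0, -11/12, 83/12)
  row 3: subtract -17/8×row2 = (0, 0, 0, 71/12, -191/12)
step 4: normalize row 3 (÷71/12) = (0, 0, 0, 1, -191/71)
  row 0: subtract 5/6×row3 = (1, 0, 0, 0, -113/71)
  row 1: subtract -11/12×row3 = (0, 1, 0, 0, 316/71)
  row 2: subtract 7/6×row3 = (0, 0, 1, 0, -428/71)

M[3][4] = -191/71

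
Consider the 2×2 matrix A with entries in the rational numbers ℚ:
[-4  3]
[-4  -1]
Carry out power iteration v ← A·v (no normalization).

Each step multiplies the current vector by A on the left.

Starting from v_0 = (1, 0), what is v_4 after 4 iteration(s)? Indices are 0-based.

v_4 = (-284, -140)

v_0 = (1, 0).
v_1 = A·v_0 = (-4, -4).
v_2 = A·v_1 = (4, 20).
v_3 = A·v_2 = (44, -36).
v_4 = A·v_3 = (-284, -140).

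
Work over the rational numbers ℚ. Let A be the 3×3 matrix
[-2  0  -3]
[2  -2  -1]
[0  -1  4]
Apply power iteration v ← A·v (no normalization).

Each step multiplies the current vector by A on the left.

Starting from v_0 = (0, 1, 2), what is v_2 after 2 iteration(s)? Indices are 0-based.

v_2 = (-9, -11, 32)

v_0 = (0, 1, 2).
v_1 = A·v_0 = (-6, -4, 7).
v_2 = A·v_1 = (-9, -11, 32).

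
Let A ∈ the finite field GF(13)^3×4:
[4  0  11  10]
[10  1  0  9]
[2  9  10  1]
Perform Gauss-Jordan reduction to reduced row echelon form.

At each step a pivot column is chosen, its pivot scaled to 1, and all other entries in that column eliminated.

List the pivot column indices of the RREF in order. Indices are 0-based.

[1] R0 /= 4  ⇒  (1, 0, 6, 9)
     R1 -= 10·R0  ⇒  (0, 1, 5, 10)
     R2 -= 2·R0  ⇒  (0, 9, 11, 9)
[2] R1 /= 1  ⇒  (0, 1, 5, 10)
     R2 -= 9·R1  ⇒  (0, 0, 5, 10)
[3] R2 /= 5  ⇒  (0, 0, 1, 2)
     R0 -= 6·R2  ⇒  (1, 0, 0, 10)
     R1 -= 5·R2  ⇒  (0, 1, 0, 0)

pivot columns: 0, 1, 2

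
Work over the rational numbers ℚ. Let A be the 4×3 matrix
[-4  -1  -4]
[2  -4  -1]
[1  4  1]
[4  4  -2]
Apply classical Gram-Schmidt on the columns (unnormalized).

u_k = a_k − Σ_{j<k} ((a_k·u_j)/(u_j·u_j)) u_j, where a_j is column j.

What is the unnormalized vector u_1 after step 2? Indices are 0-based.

Step 1: u_0 = a_0 = (-4, 2, 1, 4).
Step 2: u_1 = a_1 − (16/37)·u_0 = (27/37, -180/37, 132/37, 84/37).

u_1 = (27/37, -180/37, 132/37, 84/37)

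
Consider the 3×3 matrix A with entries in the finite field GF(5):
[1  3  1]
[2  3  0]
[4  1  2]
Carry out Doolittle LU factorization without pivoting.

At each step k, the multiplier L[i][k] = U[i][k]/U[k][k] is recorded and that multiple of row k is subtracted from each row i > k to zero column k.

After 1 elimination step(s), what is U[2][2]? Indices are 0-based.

U[2][2] = 3

[col 0] pivot 1
  R1 -= 2*R0 → (0, 2, 3)  (L[1][0] := 2)
  R2 -= 4*R0 → (0, 4, 3)  (L[2][0] := 4)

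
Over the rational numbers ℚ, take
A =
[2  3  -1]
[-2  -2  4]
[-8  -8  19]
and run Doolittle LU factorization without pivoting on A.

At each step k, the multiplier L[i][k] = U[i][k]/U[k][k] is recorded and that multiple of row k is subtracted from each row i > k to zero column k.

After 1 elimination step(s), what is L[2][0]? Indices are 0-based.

L[2][0] = -4

Step 1: pivot at (0,0) is 2.
  row1 ← row1 − (-1)·row0  ⇒  L[1][0]=-1, U row1=(0, 1, 3)
  row2 ← row2 − (-4)·row0  ⇒  L[2][0]=-4, U row2=(0, 4, 15)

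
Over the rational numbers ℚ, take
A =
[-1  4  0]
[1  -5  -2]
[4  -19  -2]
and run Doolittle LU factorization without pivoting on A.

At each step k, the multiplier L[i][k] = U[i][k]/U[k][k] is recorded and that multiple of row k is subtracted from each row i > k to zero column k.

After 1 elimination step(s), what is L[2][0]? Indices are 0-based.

k=0: U[0][0]=-1
  eliminate (1,0): mult=-1, new row 1: (0, -1, -2); set L[1][0]=-1
  eliminate (2,0): mult=-4, new row 2: (0, -3, -2); set L[2][0]=-4

L[2][0] = -4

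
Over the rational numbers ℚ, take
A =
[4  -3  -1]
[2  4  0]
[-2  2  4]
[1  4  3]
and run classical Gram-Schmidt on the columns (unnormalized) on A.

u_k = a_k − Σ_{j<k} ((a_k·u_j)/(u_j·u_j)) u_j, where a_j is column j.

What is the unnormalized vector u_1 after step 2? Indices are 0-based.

Step 1: u_0 = a_0 = (4, 2, -2, 1).
Step 2: u_1 = a_1 − (-4/25)·u_0 = (-59/25, 108/25, 42/25, 104/25).

u_1 = (-59/25, 108/25, 42/25, 104/25)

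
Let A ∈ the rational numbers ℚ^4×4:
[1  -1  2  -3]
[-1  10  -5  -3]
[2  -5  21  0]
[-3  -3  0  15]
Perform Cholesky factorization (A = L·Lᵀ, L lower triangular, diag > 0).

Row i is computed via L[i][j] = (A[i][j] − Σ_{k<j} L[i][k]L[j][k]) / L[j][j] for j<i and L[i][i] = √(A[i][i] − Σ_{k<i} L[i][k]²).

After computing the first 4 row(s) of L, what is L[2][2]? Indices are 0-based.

L[2][2] = 4

Step 1: L[0][0] = √(1) = 1.
  L[1][0] = (-1) / L[0][0] = -1.
Step 2: L[1][1] = √(9) = 3.
  L[2][0] = (2) / L[0][0] = 2.
  L[2][1] = (-3) / L[1][1] = -1.
Step 3: L[2][2] = √(16) = 4.
  L[3][0] = (-3) / L[0][0] = -3.
  L[3][1] = (-6) / L[1][1] = -2.
  L[3][2] = (4) / L[2][2] = 1.
Step 4: L[3][3] = √(1) = 1.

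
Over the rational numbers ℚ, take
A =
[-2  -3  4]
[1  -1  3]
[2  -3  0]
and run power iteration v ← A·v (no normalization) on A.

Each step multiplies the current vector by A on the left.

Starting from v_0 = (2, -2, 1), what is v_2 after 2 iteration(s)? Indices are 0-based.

v_2 = (7, 29, -9)

v_0 = (2, -2, 1).
v_1 = A·v_0 = (6, 7, 10).
v_2 = A·v_1 = (7, 29, -9).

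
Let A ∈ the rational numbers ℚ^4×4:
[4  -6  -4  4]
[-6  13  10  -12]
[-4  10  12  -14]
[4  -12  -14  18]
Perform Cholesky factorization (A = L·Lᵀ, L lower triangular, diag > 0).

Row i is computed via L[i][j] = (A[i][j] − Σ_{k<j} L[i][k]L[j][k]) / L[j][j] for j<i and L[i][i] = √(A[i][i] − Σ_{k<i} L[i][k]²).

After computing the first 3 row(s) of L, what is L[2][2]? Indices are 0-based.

L[2][2] = 2

Step 1: L[0][0] = √(4) = 2.
  L[1][0] = (-6) / L[0][0] = -3.
Step 2: L[1][1] = √(4) = 2.
  L[2][0] = (-4) / L[0][0] = -2.
  L[2][1] = (4) / L[1][1] = 2.
Step 3: L[2][2] = √(4) = 2.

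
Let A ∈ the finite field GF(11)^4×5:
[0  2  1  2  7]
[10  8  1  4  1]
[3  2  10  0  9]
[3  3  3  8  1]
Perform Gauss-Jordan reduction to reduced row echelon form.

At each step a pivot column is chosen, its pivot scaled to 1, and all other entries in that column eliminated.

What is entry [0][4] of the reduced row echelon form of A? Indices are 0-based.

M[0][4] = 1

pivot(0,0): swap R0↔R1
pivot(0,0)=10: scale R0 → (1, 3, 10, 7, 10)
  clear (2,0): R2 −= (3)R0 → (0, 4, 2, 1, 1)
  clear (3,0): R3 −= (3)R0 → (0, 5, 6, 9, 4)
pivot(1,1)=2: scale R1 → (0, 1, 6, 1, 9)
  clear (0,1): R0 −= (3)R1 → (1, 0, 3, 4, 5)
  clear (2,1): R2 −= (4)R1 → (0, 0, 0, 8, 9)
  clear (3,1): R3 −= (5)R1 → (0, 0, 9, 4, 3)
pivot(2,2): swap R2↔R3
pivot(2,2)=9: scale R2 → (0, 0, 1, 9, 4)
  clear (0,2): R0 −= (3)R2 → (1, 0, 0, 10, 4)
  clear (1,2): R1 −= (6)R2 → (0, 1, 0, 2, 7)
pivot(3,3)=8: scale R3 → (0, 0, 0, 1, 8)
  clear (0,3): R0 −= (10)R3 → (1, 0, 0, 0, 1)
  clear (1,3): R1 −= (2)R3 → (0, 1, 0, 0, 2)
  clear (2,3): R2 −= (9)R3 → (0, 0, 1, 0, 9)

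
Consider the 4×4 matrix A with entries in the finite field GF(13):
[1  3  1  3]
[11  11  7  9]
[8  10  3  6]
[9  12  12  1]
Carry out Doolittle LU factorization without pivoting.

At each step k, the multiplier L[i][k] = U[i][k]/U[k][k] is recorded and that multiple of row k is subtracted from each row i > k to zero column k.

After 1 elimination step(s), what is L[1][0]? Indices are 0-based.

[col 0] pivot 1
  R1 -= 11*R0 → (0, 4, 9, 2)  (L[1][0] := 11)
  R2 -= 8*R0 → (0, 12, 8, 8)  (L[2][0] := 8)
  R3 -= 9*R0 → (0, 11, 3, 0)  (L[3][0] := 9)

L[1][0] = 11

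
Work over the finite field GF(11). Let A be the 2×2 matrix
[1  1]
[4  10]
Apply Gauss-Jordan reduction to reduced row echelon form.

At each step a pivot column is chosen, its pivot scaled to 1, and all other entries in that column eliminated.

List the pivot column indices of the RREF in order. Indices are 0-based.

pivot columns: 0, 1

step 1: normalize row 0 (÷1) = (1, 1)
  row 1: subtract 4×row0 = (0, 6)
step 2: normalize row 1 (÷6) = (0, 1)
  row 0: subtract 1×row1 = (1, 0)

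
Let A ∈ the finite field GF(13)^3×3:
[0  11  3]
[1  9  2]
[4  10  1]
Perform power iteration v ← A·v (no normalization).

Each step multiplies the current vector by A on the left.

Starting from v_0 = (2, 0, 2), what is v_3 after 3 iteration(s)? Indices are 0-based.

v_0 = (2, 0, 2).
v_1 = A·v_0 = (6, 6, 10).
v_2 = A·v_1 = (5, 2, 3).
v_3 = A·v_2 = (5, 3, 4).

v_3 = (5, 3, 4)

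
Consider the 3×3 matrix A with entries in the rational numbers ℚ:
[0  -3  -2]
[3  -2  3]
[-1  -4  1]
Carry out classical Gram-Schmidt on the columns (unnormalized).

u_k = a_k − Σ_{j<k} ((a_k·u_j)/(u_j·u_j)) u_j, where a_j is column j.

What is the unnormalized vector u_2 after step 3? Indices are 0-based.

u_2 = (-322/143, 69/143, 207/143)

Step 1: u_0 = a_0 = (0, 3, -1).
Step 2: u_1 = a_1 − (-1/5)·u_0 = (-3, -7/5, -21/5).
Step 3: u_2 = a_2 − (4/5)·u_0 − (-12/143)·u_1 = (-322/143, 69/143, 207/143).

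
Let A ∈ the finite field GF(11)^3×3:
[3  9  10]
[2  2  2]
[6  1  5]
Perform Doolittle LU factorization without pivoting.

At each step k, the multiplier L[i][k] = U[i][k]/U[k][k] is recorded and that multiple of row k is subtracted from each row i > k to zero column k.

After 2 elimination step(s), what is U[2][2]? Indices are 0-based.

[col 0] pivot 3
  R1 -= 8*R0 → (0, 7, 10)  (L[1][0] := 8)
  R2 -= 2*R0 → (0, 5, 7)  (L[2][0] := 2)
[col 1] pivot 7
  R2 -= 7*R1 → (0, 0, 3)  (L[2][1] := 7)

U[2][2] = 3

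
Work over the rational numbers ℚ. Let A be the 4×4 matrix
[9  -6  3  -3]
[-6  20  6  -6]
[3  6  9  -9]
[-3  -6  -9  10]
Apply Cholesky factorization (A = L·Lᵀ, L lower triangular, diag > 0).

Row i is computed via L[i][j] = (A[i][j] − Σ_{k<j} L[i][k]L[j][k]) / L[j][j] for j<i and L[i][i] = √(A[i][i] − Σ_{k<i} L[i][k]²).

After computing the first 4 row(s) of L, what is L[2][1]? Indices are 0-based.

L[2][1] = 2

Step 1: L[0][0] = √(9) = 3.
  L[1][0] = (-6) / L[0][0] = -2.
Step 2: L[1][1] = √(16) = 4.
  L[2][0] = (3) / L[0][0] = 1.
  L[2][1] = (8) / L[1][1] = 2.
Step 3: L[2][2] = √(4) = 2.
  L[3][0] = (-3) / L[0][0] = -1.
  L[3][1] = (-8) / L[1][1] = -2.
  L[3][2] = (-4) / L[2][2] = -2.
Step 4: L[3][3] = √(1) = 1.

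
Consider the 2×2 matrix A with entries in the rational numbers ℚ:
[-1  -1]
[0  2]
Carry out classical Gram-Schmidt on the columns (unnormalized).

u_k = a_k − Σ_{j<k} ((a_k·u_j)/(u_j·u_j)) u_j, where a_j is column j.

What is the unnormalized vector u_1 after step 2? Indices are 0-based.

Step 1: u_0 = a_0 = (-1, 0).
Step 2: u_1 = a_1 − (1)·u_0 = (0, 2).

u_1 = (0, 2)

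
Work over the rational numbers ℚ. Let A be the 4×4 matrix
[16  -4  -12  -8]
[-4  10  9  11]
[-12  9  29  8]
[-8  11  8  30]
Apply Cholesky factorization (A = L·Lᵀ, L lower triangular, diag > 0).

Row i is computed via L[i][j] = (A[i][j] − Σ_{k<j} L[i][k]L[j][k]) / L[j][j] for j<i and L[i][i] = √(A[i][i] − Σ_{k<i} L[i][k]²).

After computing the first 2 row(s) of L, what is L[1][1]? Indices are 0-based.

Step 1: L[0][0] = √(16) = 4.
  L[1][0] = (-4) / L[0][0] = -1.
Step 2: L[1][1] = √(9) = 3.

L[1][1] = 3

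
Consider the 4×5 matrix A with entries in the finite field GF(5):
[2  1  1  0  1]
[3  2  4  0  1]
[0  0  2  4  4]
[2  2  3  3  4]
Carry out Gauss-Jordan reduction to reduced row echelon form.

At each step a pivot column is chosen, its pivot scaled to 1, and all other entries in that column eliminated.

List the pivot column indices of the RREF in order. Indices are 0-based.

step 1: normalize row 0 (÷2) = (1, 3, 3, 0, 3)
  row 1: subtract 3×row0 = (0, 3, 0, 0, 2)
  row 3: subtract 2×row0 = (0, 1, 2, 3, 3)
step 2: normalize row 1 (÷3) = (0, 1, 0, 0, 4)
  row 0: subtract 3×row1 = (1, 0, 3, 0, 1)
  row 3: subtract 1×row1 = (0, 0, 2, 3, 4)
step 3: normalize row 2 (÷2) = (0, 0, 1, 2, 2)
  row 0: subtract 3×row2 = (1, 0, 0, 4, 0)
  row 3: subtract 2×row2 = (0, 0, 0, 4, 0)
step 4: normalize row 3 (÷4) = (0, 0, 0, 1, 0)
  row 0: subtract 4×row3 = (1, 0, 0, 0, 0)
  row 2: subtract 2×row3 = (0, 0, 1, 0, 2)

pivot columns: 0, 1, 2, 3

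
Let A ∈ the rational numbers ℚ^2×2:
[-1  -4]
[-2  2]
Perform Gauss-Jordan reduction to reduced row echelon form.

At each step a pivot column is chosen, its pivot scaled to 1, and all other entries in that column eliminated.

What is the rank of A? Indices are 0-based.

[1] R0 /= -1  ⇒  (1, 4)
     R1 -= -2·R0  ⇒  (0, 10)
[2] R1 /= 10  ⇒  (0, 1)
     R0 -= 4·R1  ⇒  (1, 0)

rank = 2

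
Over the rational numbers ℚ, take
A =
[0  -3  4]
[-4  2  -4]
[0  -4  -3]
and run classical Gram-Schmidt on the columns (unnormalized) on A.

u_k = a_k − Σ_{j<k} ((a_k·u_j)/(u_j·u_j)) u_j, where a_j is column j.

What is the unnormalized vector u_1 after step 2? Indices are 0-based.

Step 1: u_0 = a_0 = (0, -4, 0).
Step 2: u_1 = a_1 − (-1/2)·u_0 = (-3, 0, -4).

u_1 = (-3, 0, -4)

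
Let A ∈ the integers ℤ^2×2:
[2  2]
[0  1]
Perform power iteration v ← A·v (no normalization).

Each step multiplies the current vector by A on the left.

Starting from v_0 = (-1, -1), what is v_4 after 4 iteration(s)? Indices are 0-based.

v_0 = (-1, -1).
v_1 = A·v_0 = (-4, -1).
v_2 = A·v_1 = (-10, -1).
v_3 = A·v_2 = (-22, -1).
v_4 = A·v_3 = (-46, -1).

v_4 = (-46, -1)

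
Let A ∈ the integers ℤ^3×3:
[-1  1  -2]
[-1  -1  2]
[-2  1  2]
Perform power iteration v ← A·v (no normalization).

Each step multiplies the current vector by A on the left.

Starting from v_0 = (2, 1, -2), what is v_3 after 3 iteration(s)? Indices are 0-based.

v_3 = (40, -48, -72)

v_0 = (2, 1, -2).
v_1 = A·v_0 = (3, -7, -7).
v_2 = A·v_1 = (4, -10, -27).
v_3 = A·v_2 = (40, -48, -72).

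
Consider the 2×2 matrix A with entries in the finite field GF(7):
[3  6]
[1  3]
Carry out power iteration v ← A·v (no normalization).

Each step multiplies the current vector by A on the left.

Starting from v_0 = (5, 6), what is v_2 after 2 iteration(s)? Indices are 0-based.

v_2 = (4, 1)

v_0 = (5, 6).
v_1 = A·v_0 = (2, 2).
v_2 = A·v_1 = (4, 1).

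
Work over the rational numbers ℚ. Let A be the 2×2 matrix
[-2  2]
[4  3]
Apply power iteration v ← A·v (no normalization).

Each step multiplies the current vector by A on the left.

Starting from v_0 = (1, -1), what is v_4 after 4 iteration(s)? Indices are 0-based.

v_4 = (94, -181)

v_0 = (1, -1).
v_1 = A·v_0 = (-4, 1).
v_2 = A·v_1 = (10, -13).
v_3 = A·v_2 = (-46, 1).
v_4 = A·v_3 = (94, -181).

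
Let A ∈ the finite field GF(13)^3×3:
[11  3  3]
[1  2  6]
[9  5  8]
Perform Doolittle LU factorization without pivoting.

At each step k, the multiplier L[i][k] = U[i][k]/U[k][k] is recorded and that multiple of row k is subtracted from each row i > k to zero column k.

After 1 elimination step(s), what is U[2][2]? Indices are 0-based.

Step 1: pivot at (0,0) is 11.
  row1 ← row1 − (6)·row0  ⇒  L[1][0]=6, U row1=(0, 10, 1)
  row2 ← row2 − (2)·row0  ⇒  L[2][0]=2, U row2=(0, 12, 2)

U[2][2] = 2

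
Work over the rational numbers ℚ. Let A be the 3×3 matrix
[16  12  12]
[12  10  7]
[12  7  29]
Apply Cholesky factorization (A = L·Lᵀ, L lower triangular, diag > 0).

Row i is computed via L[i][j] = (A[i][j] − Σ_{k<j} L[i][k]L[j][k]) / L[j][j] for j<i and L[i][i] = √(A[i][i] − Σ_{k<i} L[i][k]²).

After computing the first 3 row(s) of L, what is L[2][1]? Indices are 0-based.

Step 1: L[0][0] = √(16) = 4.
  L[1][0] = (12) / L[0][0] = 3.
Step 2: L[1][1] = √(1) = 1.
  L[2][0] = (12) / L[0][0] = 3.
  L[2][1] = (-2) / L[1][1] = -2.
Step 3: L[2][2] = √(16) = 4.

L[2][1] = -2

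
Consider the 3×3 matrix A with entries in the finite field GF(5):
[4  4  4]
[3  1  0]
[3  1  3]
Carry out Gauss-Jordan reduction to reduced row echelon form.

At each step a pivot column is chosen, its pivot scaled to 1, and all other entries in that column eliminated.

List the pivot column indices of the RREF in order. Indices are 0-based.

step 1: normalize row 0 (÷4) = (1, 1, 1)
  row 1: subtract 3×row0 = (0, 3, 2)
  row 2: subtract 3×row0 = (0, 3, 0)
step 2: normalize row 1 (÷3) = (0, 1, 4)
  row 0: subtract 1×row1 = (1, 0, 2)
  row 2: subtract 3×row1 = (0, 0, 3)
step 3: normalize row 2 (÷3) = (0, 0, 1)
  row 0: subtract 2×row2 = (1, 0, 0)
  row 1: subtract 4×row2 = (0, 1, 0)

pivot columns: 0, 1, 2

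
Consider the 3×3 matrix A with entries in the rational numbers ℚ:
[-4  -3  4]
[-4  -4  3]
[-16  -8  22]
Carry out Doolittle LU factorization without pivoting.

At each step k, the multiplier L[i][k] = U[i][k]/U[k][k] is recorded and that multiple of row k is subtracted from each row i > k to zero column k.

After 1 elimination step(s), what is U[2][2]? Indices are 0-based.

[col 0] pivot -4
  R1 -= 1*R0 → (0, -1, -1)  (L[1][0] := 1)
  R2 -= 4*R0 → (0, 4, 6)  (L[2][0] := 4)

U[2][2] = 6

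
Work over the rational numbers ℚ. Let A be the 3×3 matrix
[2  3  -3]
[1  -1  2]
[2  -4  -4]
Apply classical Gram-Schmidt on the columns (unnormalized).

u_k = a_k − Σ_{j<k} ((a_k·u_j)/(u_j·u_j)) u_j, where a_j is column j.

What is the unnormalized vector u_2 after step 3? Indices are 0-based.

u_2 = (-12/25, 84/25, -6/5)

Step 1: u_0 = a_0 = (2, 1, 2).
Step 2: u_1 = a_1 − (-1/3)·u_0 = (11/3, -2/3, -10/3).
Step 3: u_2 = a_2 − (-4/3)·u_0 − (1/25)·u_1 = (-12/25, 84/25, -6/5).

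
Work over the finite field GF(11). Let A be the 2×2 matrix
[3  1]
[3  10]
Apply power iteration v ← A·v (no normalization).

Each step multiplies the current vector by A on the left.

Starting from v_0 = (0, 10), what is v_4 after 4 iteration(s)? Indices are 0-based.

v_4 = (1, 5)

v_0 = (0, 10).
v_1 = A·v_0 = (10, 1).
v_2 = A·v_1 = (9, 7).
v_3 = A·v_2 = (1, 9).
v_4 = A·v_3 = (1, 5).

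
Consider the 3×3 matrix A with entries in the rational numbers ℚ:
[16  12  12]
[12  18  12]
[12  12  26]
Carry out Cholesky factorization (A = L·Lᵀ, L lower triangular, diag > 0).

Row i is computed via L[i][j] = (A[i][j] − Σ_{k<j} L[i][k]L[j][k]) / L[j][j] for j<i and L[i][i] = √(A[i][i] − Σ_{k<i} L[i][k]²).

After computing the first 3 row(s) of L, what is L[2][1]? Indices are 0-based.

L[2][1] = 1

Step 1: L[0][0] = √(16) = 4.
  L[1][0] = (12) / L[0][0] = 3.
Step 2: L[1][1] = √(9) = 3.
  L[2][0] = (12) / L[0][0] = 3.
  L[2][1] = (3) / L[1][1] = 1.
Step 3: L[2][2] = √(16) = 4.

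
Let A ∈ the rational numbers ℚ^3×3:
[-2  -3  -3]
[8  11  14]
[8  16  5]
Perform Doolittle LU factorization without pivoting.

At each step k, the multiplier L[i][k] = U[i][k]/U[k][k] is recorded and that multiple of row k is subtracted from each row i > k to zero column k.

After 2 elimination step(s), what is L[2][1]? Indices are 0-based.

L[2][1] = -4

Step 1: pivot at (0,0) is -2.
  row1 ← row1 − (-4)·row0  ⇒  L[1][0]=-4, U row1=(0, -1, 2)
  row2 ← row2 − (-4)·row0  ⇒  L[2][0]=-4, U row2=(0, 4, -7)
Step 2: pivot at (1,1) is -1.
  row2 ← row2 − (-4)·row1  ⇒  L[2][1]=-4, U row2=(0, 0, 1)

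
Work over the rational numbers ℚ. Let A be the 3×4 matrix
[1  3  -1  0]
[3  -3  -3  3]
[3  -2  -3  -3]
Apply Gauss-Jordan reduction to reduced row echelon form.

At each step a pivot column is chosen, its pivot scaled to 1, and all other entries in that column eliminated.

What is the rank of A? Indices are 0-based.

rank = 3

step 1: normalize row 0 (÷1) = (1, 3, -1, 0)
  row 1: subtract 3×row0 = (0, -12, 0, 3)
  row 2: subtract 3×row0 = (0, -11, 0, -3)
step 2: normalize row 1 (÷-12) = (0, 1, 0, -1/4)
  row 0: subtract 3×row1 = (1, 0, -1, 3/4)
  row 2: subtract -11×row1 = (0, 0, 0, -23/4)
skip col 2 (zero from row 2)
step 3: normalize row 2 (÷-23/4) = (0, 0, 0, 1)
  row 0: subtract 3/4×row2 = (1, 0, -1, 0)
  row 1: subtract -1/4×row2 = (0, 1, 0, 0)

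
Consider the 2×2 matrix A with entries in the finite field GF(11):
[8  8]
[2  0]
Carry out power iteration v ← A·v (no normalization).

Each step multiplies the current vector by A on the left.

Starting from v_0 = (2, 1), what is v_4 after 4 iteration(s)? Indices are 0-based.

v_4 = (4, 7)

v_0 = (2, 1).
v_1 = A·v_0 = (2, 4).
v_2 = A·v_1 = (4, 4).
v_3 = A·v_2 = (9, 8).
v_4 = A·v_3 = (4, 7).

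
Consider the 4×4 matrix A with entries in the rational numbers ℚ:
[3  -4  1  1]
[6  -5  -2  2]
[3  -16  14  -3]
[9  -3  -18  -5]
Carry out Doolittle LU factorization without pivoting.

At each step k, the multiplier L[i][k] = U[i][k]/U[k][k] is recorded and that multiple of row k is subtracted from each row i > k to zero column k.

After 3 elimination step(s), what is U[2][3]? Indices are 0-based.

[col 0] pivot 3
  R1 -= 2*R0 → (0, 3, -4, 0)  (L[1][0] := 2)
  R2 -= 1*R0 → (0, -12, 13, -4)  (L[2][0] := 1)
  R3 -= 3*R0 → (0, 9, -21, -8)  (L[3][0] := 3)
[col 1] pivot 3
  R2 -= -4*R1 → (0, 0, -3, -4)  (L[2][1] := -4)
  R3 -= 3*R1 → (0, 0, -9, -8)  (L[3][1] := 3)
[col 2] pivot -3
  R3 -= 3*R2 → (0, 0, 0, 4)  (L[3][2] := 3)

U[2][3] = -4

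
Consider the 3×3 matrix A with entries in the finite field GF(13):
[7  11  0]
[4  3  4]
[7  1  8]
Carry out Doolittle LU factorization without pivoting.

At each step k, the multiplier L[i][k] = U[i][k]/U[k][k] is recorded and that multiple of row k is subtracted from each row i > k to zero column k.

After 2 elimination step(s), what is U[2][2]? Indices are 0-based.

Step 1: pivot at (0,0) is 7.
  row1 ← row1 − (8)·row0  ⇒  L[1][0]=8, U row1=(0, 6, 4)
  row2 ← row2 − (1)·row0  ⇒  L[2][0]=1, U row2=(0, 3, 8)
Step 2: pivot at (1,1) is 6.
  row2 ← row2 − (7)·row1  ⇒  L[2][1]=7, U row2=(0, 0, 6)

U[2][2] = 6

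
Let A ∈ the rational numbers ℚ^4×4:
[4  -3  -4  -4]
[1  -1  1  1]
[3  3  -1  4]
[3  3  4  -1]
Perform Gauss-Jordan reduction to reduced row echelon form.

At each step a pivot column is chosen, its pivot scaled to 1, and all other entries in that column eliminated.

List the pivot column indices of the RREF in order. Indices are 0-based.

pivot(0,0)=4: scale R0 → (1, -3/4, -1, -1)
  clear (1,0): R1 −= (1)R0 → (0, -1/4, 2, 2)
  clear (2,0): R2 −= (3)R0 → (0, 21/4, 2, 7)
  clear (3,0): R3 −= (3)R0 → (0, 21/4, 7, 2)
pivot(1,1)=-1/4: scale R1 → (0, 1, -8, -8)
  clear (0,1): R0 −= (-3/4)R1 → (1, 0, -7, -7)
  clear (2,1): R2 −= (21/4)R1 → (0, 0, 44, 49)
  clear (3,1): R3 −= (21/4)R1 → (0, 0, 49, 44)
pivot(2,2)=44: scale R2 → (0, 0, 1, 49/44)
  clear (0,2): R0 −= (-7)R2 → (1, 0, 0, 35/44)
  clear (1,2): R1 −= (-8)R2 → (0, 1, 0, 10/11)
  clear (3,2): R3 −= (49)R2 → (0, 0, 0, -465/44)
pivot(3,3)=-465/44: scale R3 → (0, 0, 0, 1)
  clear (0,3): R0 −= (35/44)R3 → (1, 0, 0, 0)
  clear (1,3): R1 −= (10/11)R3 → (0, 1, 0, 0)
  clear (2,3): R2 −= (49/44)R3 → (0, 0, 1, 0)

pivot columns: 0, 1, 2, 3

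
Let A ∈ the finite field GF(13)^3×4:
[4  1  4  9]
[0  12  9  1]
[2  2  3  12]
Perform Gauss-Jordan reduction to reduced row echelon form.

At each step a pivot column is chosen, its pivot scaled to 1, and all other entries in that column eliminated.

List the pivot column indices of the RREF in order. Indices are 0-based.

pivot columns: 0, 1, 2

[1] R0 /= 4  ⇒  (1, 10, 1, 12)
     R2 -= 2·R0  ⇒  (0, 8, 1, 1)
[2] R1 /= 12  ⇒  (0, 1, 4, 12)
     R0 -= 10·R1  ⇒  (1, 0, 0, 9)
     R2 -= 8·R1  ⇒  (0, 0, 8, 9)
[3] R2 /= 8  ⇒  (0, 0, 1, 6)
     R1 -= 4·R2  ⇒  (0, 1, 0, 1)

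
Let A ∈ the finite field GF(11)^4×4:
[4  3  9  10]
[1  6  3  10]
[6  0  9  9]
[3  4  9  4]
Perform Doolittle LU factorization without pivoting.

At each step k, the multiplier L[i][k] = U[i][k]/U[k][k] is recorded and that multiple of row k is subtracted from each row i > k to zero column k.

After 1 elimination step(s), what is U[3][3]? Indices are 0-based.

U[3][3] = 2

[col 0] pivot 4
  R1 -= 3*R0 → (0, 8, 9, 2)  (L[1][0] := 3)
  R2 -= 7*R0 → (0, 1, 1, 5)  (L[2][0] := 7)
  R3 -= 9*R0 → (0, 10, 5, 2)  (L[3][0] := 9)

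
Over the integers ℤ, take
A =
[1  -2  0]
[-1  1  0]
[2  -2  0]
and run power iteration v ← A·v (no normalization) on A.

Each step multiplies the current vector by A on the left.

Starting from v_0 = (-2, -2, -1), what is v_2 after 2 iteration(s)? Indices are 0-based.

v_0 = (-2, -2, -1).
v_1 = A·v_0 = (2, 0, 0).
v_2 = A·v_1 = (2, -2, 4).

v_2 = (2, -2, 4)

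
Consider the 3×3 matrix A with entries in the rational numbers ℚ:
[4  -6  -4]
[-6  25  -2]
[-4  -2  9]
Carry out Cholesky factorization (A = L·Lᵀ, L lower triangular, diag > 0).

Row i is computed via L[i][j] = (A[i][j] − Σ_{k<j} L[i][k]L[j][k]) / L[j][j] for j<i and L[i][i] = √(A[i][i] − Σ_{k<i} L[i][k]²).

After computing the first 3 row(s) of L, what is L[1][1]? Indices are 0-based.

Step 1: L[0][0] = √(4) = 2.
  L[1][0] = (-6) / L[0][0] = -3.
Step 2: L[1][1] = √(16) = 4.
  L[2][0] = (-4) / L[0][0] = -2.
  L[2][1] = (-8) / L[1][1] = -2.
Step 3: L[2][2] = √(1) = 1.

L[1][1] = 4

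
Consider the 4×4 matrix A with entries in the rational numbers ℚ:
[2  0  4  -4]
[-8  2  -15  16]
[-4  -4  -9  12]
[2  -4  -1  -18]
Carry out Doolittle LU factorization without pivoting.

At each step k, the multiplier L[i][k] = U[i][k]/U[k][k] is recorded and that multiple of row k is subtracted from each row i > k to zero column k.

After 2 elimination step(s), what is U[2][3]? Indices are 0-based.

U[2][3] = 4

k=0: U[0][0]=2
  eliminate (1,0): mult=-4, new row 1: (0, 2, 1, 0); set L[1][0]=-4
  eliminate (2,0): mult=-2, new row 2: (0, -4, -1, 4); set L[2][0]=-2
  eliminate (3,0): mult=1, new row 3: (0, -4, -5, -14); set L[3][0]=1
k=1: U[1][1]=2
  eliminate (2,1): mult=-2, new row 2: (0, 0, 1, 4); set L[2][1]=-2
  eliminate (3,1): mult=-2, new row 3: (0, 0, -3, -14); set L[3][1]=-2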